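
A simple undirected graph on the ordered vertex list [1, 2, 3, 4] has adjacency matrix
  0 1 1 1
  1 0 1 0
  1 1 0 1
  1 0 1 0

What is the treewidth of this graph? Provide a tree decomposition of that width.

The largest bag has 3 vertices, giving width 2; this decomposition certifies tw(G) ≤ 2. For the lower bound, the 3 vertices {1, 2, 3} are pairwise adjacent, and any tree decomposition puts a clique entirely inside one bag — forcing width ≥ 2. Combining the bounds, tw(G) = 2.

Treewidth 2.
One optimal decomposition is:
Bags: B1 = {1, 3, 4}  B2 = {1, 2, 3}
Tree: B1–B2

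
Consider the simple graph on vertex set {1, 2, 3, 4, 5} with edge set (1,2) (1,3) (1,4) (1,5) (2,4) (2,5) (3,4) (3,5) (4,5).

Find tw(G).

3

A width-3 tree decomposition is:
Bags: B1 = {1, 3, 4, 5}  B2 = {1, 2, 4, 5}
Tree: B1–B2
Each bag holds 4 vertices, so the decomposition has width 3, which upper-bounds the treewidth. On the other hand G contains the 4-clique {1, 2, 4, 5}. A clique must lie in a single bag of any decomposition, so no decomposition can have width below 3. Combining the bounds, tw(G) = 3.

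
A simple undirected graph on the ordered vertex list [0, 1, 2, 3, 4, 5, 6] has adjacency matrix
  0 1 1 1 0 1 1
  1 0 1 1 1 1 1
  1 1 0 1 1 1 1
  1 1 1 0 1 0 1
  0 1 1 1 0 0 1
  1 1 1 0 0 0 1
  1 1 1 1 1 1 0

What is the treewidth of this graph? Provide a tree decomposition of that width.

Treewidth 4.
Bags: B1 = {0, 1, 2, 3, 6}  B2 = {1, 2, 3, 4, 6}  B3 = {0, 1, 2, 5, 6}
Tree: B1–B2, B1–B3

Each bag holds 5 vertices, so the decomposition has width 4, which upper-bounds the treewidth. For the lower bound, the 5 vertices {0, 1, 2, 3, 6} are pairwise adjacent, and any tree decomposition puts a clique entirely inside one bag — forcing width ≥ 4. Therefore the treewidth is 4.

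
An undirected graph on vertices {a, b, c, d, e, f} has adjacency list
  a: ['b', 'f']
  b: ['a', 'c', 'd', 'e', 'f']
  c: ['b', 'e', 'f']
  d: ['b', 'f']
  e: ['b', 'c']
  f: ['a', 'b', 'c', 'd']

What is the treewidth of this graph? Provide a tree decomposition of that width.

Each bag holds 3 vertices, so the decomposition has width 2, which upper-bounds the treewidth. On the other hand G contains the 3-clique {b, c, e}. A clique must lie in a single bag of any decomposition, so no decomposition can have width below 2. Hence tw(G) = 2 exactly.

Treewidth 2.
One optimal decomposition is:
Bags: B1 = {b, c, f}  B2 = {a, b, f}  B3 = {b, d, f}  B4 = {b, c, e}
Tree: B1–B2, B2–B3, B1–B4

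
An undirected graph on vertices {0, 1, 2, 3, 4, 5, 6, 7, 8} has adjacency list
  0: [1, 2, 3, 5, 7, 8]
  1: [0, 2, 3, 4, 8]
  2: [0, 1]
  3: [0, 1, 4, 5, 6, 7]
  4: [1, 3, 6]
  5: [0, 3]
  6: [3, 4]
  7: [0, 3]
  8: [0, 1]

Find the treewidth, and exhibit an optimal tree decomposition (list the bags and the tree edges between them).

Treewidth 2.
Bags: B1 = {0, 1, 3}  B2 = {1, 3, 4}  B3 = {0, 3, 7}  B4 = {0, 1, 2}  B5 = {0, 1, 8}  B6 = {0, 3, 5}  B7 = {3, 4, 6}
Tree: B1–B2, B1–B3, B1–B4, B4–B5, B3–B6, B2–B7

Each bag holds 3 vertices, so the decomposition has width 2, which upper-bounds the treewidth. On the other hand G contains the 3-clique {0, 1, 8}. A clique must lie in a single bag of any decomposition, so no decomposition can have width below 2. Hence tw(G) = 2 exactly.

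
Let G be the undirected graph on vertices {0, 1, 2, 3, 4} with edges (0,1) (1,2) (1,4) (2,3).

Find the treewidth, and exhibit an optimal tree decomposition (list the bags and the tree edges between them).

Treewidth 1.
One such decomposition:
Bags: B1 = {0, 1}  B2 = {1, 2}  B3 = {1, 4}  B4 = {2, 3}
Tree: B1–B2, B2–B3, B2–B4

The largest bag has 2 vertices, giving width 1; this decomposition certifies tw(G) ≤ 1. G has an edge, so its treewidth is at least 1. Combining the bounds, tw(G) = 1.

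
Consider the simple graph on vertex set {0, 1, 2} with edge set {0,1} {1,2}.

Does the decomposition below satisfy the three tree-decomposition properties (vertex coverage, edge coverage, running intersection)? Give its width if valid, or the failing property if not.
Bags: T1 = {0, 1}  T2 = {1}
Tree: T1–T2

A tree decomposition must satisfy three properties: every vertex lies in some bag; for every edge, both endpoints lie together in some bag; and for every vertex, the bags containing it form a connected subtree. Here vertex 2 appears in no bag, so the decomposition is invalid.

No — vertex 2 appears in no bag.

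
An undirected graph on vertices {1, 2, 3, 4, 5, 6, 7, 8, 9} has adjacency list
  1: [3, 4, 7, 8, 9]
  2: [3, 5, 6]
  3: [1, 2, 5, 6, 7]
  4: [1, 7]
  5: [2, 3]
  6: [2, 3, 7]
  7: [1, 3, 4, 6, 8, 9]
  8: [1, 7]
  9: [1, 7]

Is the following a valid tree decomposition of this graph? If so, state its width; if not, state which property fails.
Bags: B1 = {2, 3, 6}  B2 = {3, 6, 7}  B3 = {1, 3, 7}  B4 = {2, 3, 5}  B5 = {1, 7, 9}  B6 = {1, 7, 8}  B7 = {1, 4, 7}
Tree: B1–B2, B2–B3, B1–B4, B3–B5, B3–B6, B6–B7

Yes; width 2.

Every vertex of G appears in some bag (union = {1, 2, 3, 4, 5, 6, 7, 8, 9}); every edge is covered by a bag; and for each vertex v the set of bags containing v is connected in the bag tree. The decomposition is therefore valid. The largest bag has 3 vertices, so the width is 2.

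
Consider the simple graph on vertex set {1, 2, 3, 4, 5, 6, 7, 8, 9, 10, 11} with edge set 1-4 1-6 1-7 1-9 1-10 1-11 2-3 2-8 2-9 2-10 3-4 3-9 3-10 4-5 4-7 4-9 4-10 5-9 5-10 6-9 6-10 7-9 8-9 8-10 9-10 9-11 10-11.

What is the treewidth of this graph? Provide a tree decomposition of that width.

Every bag has size at most 4, so the width is 4 − 1 = 3 and tw(G) ≤ 3. Conversely, {1, 9, 10, 11} is a clique of size 4, and the vertices of any clique must share a bag in every tree decomposition; so some bag has ≥ 4 vertices and tw(G) ≥ 3. The upper and lower bounds meet at 3, so that is the treewidth.

Treewidth 3.
Bags: B1 = {1, 4, 9, 10}  B2 = {3, 4, 9, 10}  B3 = {2, 3, 9, 10}  B4 = {1, 4, 7, 9}  B5 = {1, 6, 9, 10}  B6 = {1, 9, 10, 11}  B7 = {4, 5, 9, 10}  B8 = {2, 8, 9, 10}
Tree: B1–B2, B2–B3, B1–B4, B1–B5, B1–B6, B1–B7, B3–B8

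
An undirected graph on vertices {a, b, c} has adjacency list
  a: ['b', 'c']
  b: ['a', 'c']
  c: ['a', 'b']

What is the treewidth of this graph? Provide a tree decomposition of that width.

Treewidth 2.
One such decomposition:
Bags: B1 = {a, b, c}
Tree: (single bag)

A single bag containing all 3 vertices is trivially a valid decomposition of width 2. On the other hand G contains the 3-clique {a, b, c}. A clique must lie in a single bag of any decomposition, so no decomposition can have width below 2. Therefore the treewidth is 2.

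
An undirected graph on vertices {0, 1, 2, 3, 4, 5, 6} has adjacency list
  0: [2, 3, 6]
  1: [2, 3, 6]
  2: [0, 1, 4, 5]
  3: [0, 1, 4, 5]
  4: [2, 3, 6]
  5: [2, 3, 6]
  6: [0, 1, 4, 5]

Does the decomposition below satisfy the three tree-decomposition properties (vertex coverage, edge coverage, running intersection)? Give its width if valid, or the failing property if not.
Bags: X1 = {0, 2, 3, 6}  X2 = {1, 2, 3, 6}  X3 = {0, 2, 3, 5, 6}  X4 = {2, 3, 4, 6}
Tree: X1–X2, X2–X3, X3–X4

A tree decomposition must satisfy three properties: every vertex lies in some bag; for every edge, both endpoints lie together in some bag; and for every vertex, the bags containing it form a connected subtree. Here bags containing vertex 0 are not connected in the tree, so the decomposition is invalid.

No — bags containing vertex 0 are not connected in the tree.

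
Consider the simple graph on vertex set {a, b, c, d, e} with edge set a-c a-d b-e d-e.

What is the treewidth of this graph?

1

A width-1 tree decomposition is:
Bags: B1 = {a, c}  B2 = {a, d}  B3 = {d, e}  B4 = {b, e}
Tree: B1–B2, B2–B3, B3–B4
The largest bag has 2 vertices, giving width 1; this decomposition certifies tw(G) ≤ 1. Since G has at least one edge (e.g. c–a), it is not an edgeless graph, so tw(G) ≥ 1. Therefore the treewidth is 1.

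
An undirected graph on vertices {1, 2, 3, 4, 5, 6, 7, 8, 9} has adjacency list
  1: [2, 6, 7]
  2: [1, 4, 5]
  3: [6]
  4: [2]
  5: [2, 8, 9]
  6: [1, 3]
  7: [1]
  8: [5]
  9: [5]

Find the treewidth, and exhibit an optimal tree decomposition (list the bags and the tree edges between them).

Treewidth 1.
One optimal decomposition is:
Bags: B1 = {5, 9}  B2 = {2, 5}  B3 = {2, 4}  B4 = {5, 8}  B5 = {1, 2}  B6 = {1, 7}  B7 = {1, 6}  B8 = {3, 6}
Tree: B1–B2, B2–B3, B2–B4, B3–B5, B5–B6, B5–B7, B7–B8

Each bag holds 2 vertices, so the decomposition has width 1, which upper-bounds the treewidth. G has an edge, so its treewidth is at least 1. The upper and lower bounds meet at 1, so that is the treewidth.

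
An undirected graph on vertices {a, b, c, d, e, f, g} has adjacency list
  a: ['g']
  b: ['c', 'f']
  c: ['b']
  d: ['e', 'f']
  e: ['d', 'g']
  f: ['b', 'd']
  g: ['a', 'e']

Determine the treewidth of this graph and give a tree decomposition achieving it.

Treewidth 1.
One optimal decomposition is:
Bags: B1 = {a, g}  B2 = {e, g}  B3 = {d, e}  B4 = {d, f}  B5 = {b, f}  B6 = {b, c}
Tree: B1–B2, B2–B3, B3–B4, B4–B5, B5–B6

The largest bag has 2 vertices, giving width 1; this decomposition certifies tw(G) ≤ 1. Since G has at least one edge (e.g. a–g), it is not an edgeless graph, so tw(G) ≥ 1. Hence tw(G) = 1 exactly.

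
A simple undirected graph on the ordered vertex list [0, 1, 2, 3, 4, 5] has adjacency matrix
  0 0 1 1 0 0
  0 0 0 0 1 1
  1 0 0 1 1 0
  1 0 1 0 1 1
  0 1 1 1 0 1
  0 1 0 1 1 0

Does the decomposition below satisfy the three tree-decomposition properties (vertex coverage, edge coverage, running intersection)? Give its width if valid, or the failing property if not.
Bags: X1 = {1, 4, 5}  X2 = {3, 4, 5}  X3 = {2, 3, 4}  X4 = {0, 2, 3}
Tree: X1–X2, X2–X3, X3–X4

Vertex coverage: the bags together contain {0, 1, 2, 3, 4, 5}, the full vertex set. Edge coverage: each edge of G has both endpoints in at least one bag. Running intersection: for every vertex, the bags containing it form a connected subtree. All three properties hold, so this is a valid tree decomposition of width max|bag| − 1 = 2, and hence tw(G) ≤ 2.

Yes; width 2.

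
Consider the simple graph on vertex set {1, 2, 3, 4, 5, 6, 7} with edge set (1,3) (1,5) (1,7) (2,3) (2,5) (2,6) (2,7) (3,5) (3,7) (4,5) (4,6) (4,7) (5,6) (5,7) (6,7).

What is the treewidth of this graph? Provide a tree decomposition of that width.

Treewidth 3.
One such decomposition:
Bags: B1 = {2, 3, 5, 7}  B2 = {2, 5, 6, 7}  B3 = {1, 3, 5, 7}  B4 = {4, 5, 6, 7}
Tree: B1–B2, B1–B3, B2–B4

Every bag has size at most 4, so the width is 4 − 1 = 3 and tw(G) ≤ 3. For the lower bound, the 4 vertices {1, 3, 5, 7} are pairwise adjacent, and any tree decomposition puts a clique entirely inside one bag — forcing width ≥ 3. Hence tw(G) = 3 exactly.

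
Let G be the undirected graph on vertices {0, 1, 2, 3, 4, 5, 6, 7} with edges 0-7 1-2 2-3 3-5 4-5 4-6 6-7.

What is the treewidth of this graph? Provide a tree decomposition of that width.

Treewidth 1.
One such decomposition:
Bags: B1 = {0, 7}  B2 = {6, 7}  B3 = {4, 6}  B4 = {4, 5}  B5 = {3, 5}  B6 = {2, 3}  B7 = {1, 2}
Tree: B1–B2, B2–B3, B3–B4, B4–B5, B5–B6, B6–B7

Every bag has size at most 2, so the width is 2 − 1 = 1 and tw(G) ≤ 1. Since G has at least one edge (e.g. 0–7), it is not an edgeless graph, so tw(G) ≥ 1. Hence tw(G) = 1 exactly.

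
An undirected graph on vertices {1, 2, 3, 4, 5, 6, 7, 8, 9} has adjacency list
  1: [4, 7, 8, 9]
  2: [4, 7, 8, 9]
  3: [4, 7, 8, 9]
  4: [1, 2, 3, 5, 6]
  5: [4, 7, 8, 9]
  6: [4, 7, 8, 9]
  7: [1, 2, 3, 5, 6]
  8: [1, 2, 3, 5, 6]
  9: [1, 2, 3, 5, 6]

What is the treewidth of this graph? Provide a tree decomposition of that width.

Every bag has size at most 5, so the width is 5 − 1 = 4 and tw(G) ≤ 4. For the lower bound: the 5 vertex sets {6,7}, {1,4}, {2,8}, {9}, {5} are disjoint, each induces a connected subgraph, and every pair is joined by at least one edge of G. Contracting each set to a single vertex therefore yields K_{5} as a minor, and since treewidth is minor-monotone, tw(G) ≥ tw(K_{5}) = 4. Combining the bounds, tw(G) = 4.

Treewidth 4.
One such decomposition:
Bags: B1 = {4, 6, 7, 8, 9}  B2 = {1, 4, 7, 8, 9}  B3 = {2, 4, 7, 8, 9}  B4 = {4, 5, 7, 8, 9}  B5 = {3, 4, 7, 8, 9}
Tree: B1–B2, B2–B3, B3–B4, B4–B5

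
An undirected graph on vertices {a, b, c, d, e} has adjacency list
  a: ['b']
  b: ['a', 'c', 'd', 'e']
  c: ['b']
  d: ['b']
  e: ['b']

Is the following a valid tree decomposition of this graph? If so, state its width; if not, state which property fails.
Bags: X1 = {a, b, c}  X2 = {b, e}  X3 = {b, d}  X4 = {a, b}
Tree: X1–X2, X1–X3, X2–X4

No — bags containing vertex a are not connected in the tree.

A tree decomposition must satisfy three properties: every vertex lies in some bag; for every edge, both endpoints lie together in some bag; and for every vertex, the bags containing it form a connected subtree. Here bags containing vertex a are not connected in the tree, so the decomposition is invalid.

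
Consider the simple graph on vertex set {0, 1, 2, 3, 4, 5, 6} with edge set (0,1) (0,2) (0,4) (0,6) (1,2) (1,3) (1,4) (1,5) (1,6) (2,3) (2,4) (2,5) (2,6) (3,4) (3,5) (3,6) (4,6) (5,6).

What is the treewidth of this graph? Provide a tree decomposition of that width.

Every bag has size at most 5, so the width is 5 − 1 = 4 and tw(G) ≤ 4. On the other hand G contains the 5-clique {0, 1, 2, 4, 6}. A clique must lie in a single bag of any decomposition, so no decomposition can have width below 4. The upper and lower bounds meet at 4, so that is the treewidth.

Treewidth 4.
One optimal decomposition is:
Bags: B1 = {0, 1, 2, 4, 6}  B2 = {1, 2, 3, 4, 6}  B3 = {1, 2, 3, 5, 6}
Tree: B1–B2, B2–B3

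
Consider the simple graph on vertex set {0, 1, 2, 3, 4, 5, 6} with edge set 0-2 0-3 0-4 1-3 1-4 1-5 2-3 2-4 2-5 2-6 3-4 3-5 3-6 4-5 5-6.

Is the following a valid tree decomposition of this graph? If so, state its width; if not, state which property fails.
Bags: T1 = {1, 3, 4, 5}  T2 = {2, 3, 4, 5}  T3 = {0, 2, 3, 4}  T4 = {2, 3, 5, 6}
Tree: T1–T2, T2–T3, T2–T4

Yes; width 3.

Vertex coverage: the bags together contain {0, 1, 2, 3, 4, 5, 6}, the full vertex set. Edge coverage: each edge of G has both endpoints in at least one bag. Running intersection: for every vertex, the bags containing it form a connected subtree. All three properties hold, so this is a valid tree decomposition of width max|bag| − 1 = 3, and hence tw(G) ≤ 3.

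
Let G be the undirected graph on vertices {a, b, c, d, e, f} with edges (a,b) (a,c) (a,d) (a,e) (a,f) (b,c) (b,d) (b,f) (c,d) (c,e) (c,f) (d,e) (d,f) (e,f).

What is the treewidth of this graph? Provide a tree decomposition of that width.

Every bag has size at most 5, so the width is 5 − 1 = 4 and tw(G) ≤ 4. Conversely, {a, c, d, e, f} is a clique of size 5, and the vertices of any clique must share a bag in every tree decomposition; so some bag has ≥ 5 vertices and tw(G) ≥ 4. Combining the bounds, tw(G) = 4.

Treewidth 4.
One optimal decomposition is:
Bags: B1 = {a, b, c, d, f}  B2 = {a, c, d, e, f}
Tree: B1–B2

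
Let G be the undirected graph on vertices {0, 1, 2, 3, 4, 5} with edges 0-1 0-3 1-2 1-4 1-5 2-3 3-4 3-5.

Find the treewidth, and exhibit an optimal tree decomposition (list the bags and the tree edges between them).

Treewidth 2.
One such decomposition:
Bags: B1 = {1, 2, 3}  B2 = {1, 3, 5}  B3 = {0, 1, 3}  B4 = {1, 3, 4}
Tree: B1–B2, B2–B3, B3–B4

Every bag has size at most 3, so the width is 3 − 1 = 2 and tw(G) ≤ 2. Since 1–2–3–5–1 is a cycle in G, G is not acyclic. Forests are exactly the graphs of treewidth ≤ 1, so tw(G) ≥ 2. Hence tw(G) = 2 exactly.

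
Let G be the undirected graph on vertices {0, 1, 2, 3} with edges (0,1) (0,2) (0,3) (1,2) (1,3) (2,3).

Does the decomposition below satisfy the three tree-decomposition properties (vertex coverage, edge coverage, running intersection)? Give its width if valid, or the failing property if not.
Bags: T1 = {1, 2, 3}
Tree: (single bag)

No — vertex 0 appears in no bag.

A tree decomposition must satisfy three properties: every vertex lies in some bag; for every edge, both endpoints lie together in some bag; and for every vertex, the bags containing it form a connected subtree. Here vertex 0 appears in no bag, so the decomposition is invalid.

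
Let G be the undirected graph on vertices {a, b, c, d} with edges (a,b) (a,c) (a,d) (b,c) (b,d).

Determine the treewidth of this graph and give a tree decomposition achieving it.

Every bag has size at most 3, so the width is 3 − 1 = 2 and tw(G) ≤ 2. Conversely, {a, b, d} is a clique of size 3, and the vertices of any clique must share a bag in every tree decomposition; so some bag has ≥ 3 vertices and tw(G) ≥ 2. The upper and lower bounds meet at 2, so that is the treewidth.

Treewidth 2.
One such decomposition:
Bags: B1 = {a, b, c}  B2 = {a, b, d}
Tree: B1–B2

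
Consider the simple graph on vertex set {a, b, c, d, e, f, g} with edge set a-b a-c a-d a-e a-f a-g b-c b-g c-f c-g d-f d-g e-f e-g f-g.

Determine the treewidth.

3

A width-3 tree decomposition is:
Bags: B1 = {a, c, f, g}  B2 = {a, e, f, g}  B3 = {a, b, c, g}  B4 = {a, d, f, g}
Tree: B1–B2, B1–B3, B2–B4
Each bag holds 4 vertices, so the decomposition has width 3, which upper-bounds the treewidth. Conversely, {a, d, f, g} is a clique of size 4, and the vertices of any clique must share a bag in every tree decomposition; so some bag has ≥ 4 vertices and tw(G) ≥ 3. The upper and lower bounds meet at 3, so that is the treewidth.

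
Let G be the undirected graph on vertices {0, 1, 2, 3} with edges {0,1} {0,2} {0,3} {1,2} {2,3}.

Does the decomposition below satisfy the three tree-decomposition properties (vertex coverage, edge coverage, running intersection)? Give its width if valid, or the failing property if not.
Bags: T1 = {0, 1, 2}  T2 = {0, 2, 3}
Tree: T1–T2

Yes; width 2.

Every vertex of G appears in some bag (union = {0, 1, 2, 3}); every edge is covered by a bag; and for each vertex v the set of bags containing v is connected in the bag tree. The decomposition is therefore valid. The largest bag has 3 vertices, so the width is 2.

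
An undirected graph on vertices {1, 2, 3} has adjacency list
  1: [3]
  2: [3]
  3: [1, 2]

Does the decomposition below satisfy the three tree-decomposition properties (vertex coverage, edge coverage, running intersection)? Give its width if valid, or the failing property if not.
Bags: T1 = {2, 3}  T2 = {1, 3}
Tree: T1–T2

Yes; width 1.

Every vertex of G appears in some bag (union = {1, 2, 3}); every edge is covered by a bag; and for each vertex v the set of bags containing v is connected in the bag tree. The decomposition is therefore valid. The largest bag has 2 vertices, so the width is 1.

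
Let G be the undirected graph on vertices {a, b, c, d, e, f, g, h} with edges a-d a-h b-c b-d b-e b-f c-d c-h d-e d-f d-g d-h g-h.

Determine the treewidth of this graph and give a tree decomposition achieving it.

Every bag has size at most 3, so the width is 3 − 1 = 2 and tw(G) ≤ 2. For the lower bound, the 3 vertices {b, d, e} are pairwise adjacent, and any tree decomposition puts a clique entirely inside one bag — forcing width ≥ 2. Hence tw(G) = 2 exactly.

Treewidth 2.
One such decomposition:
Bags: B1 = {c, d, h}  B2 = {d, g, h}  B3 = {b, c, d}  B4 = {b, d, f}  B5 = {a, d, h}  B6 = {b, d, e}
Tree: B1–B2, B1–B3, B3–B4, B1–B5, B3–B6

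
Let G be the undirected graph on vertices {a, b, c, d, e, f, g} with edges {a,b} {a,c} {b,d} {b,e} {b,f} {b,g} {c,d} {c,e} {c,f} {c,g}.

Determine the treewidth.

A width-2 tree decomposition is:
Bags: B1 = {b, c, e}  B2 = {b, c, g}  B3 = {b, c, f}  B4 = {b, c, d}  B5 = {a, b, c}
Tree: B1–B2, B2–B3, B3–B4, B4–B5
Each bag holds 3 vertices, so the decomposition has width 2, which upper-bounds the treewidth. The edges b–e–c–g–b form a cycle, so G is not a tree and its treewidth is at least 2. The upper and lower bounds meet at 2, so that is the treewidth.

2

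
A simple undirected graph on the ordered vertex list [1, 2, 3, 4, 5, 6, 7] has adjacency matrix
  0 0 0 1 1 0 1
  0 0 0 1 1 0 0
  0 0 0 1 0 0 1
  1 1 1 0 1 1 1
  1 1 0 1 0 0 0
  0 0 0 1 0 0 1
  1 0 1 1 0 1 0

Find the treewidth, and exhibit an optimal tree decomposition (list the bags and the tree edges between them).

The largest bag has 3 vertices, giving width 2; this decomposition certifies tw(G) ≤ 2. For the lower bound, the 3 vertices {2, 4, 5} are pairwise adjacent, and any tree decomposition puts a clique entirely inside one bag — forcing width ≥ 2. Hence tw(G) = 2 exactly.

Treewidth 2.
One such decomposition:
Bags: B1 = {1, 4, 5}  B2 = {1, 4, 7}  B3 = {2, 4, 5}  B4 = {4, 6, 7}  B5 = {3, 4, 7}
Tree: B1–B2, B1–B3, B2–B4, B2–B5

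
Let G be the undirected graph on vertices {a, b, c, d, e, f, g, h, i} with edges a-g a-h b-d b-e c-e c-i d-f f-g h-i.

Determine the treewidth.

A width-2 tree decomposition is:
Bags: B1 = {b, d, f}  B2 = {b, f, g}  B3 = {a, b, g}  B4 = {a, b, h}  B5 = {b, h, i}  B6 = {b, c, i}  B7 = {b, c, e}
Tree: B1–B2, B2–B3, B3–B4, B4–B5, B5–B6, B6–B7
Each bag holds 3 vertices, so the decomposition has width 2, which upper-bounds the treewidth. Since b–d–f–g–a–h–i–c–e–b is a cycle in G, G is not acyclic. Forests are exactly the graphs of treewidth ≤ 1, so tw(G) ≥ 2. Hence tw(G) = 2 exactly.

2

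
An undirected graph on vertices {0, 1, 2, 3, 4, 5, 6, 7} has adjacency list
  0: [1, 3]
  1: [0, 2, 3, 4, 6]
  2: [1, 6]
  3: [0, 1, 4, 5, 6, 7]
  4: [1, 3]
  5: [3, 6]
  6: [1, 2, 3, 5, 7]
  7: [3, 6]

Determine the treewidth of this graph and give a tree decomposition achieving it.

The largest bag has 3 vertices, giving width 2; this decomposition certifies tw(G) ≤ 2. For the lower bound, the 3 vertices {1, 2, 6} are pairwise adjacent, and any tree decomposition puts a clique entirely inside one bag — forcing width ≥ 2. Therefore the treewidth is 2.

Treewidth 2.
One optimal decomposition is:
Bags: B1 = {1, 2, 6}  B2 = {1, 3, 6}  B3 = {3, 5, 6}  B4 = {1, 3, 4}  B5 = {0, 1, 3}  B6 = {3, 6, 7}
Tree: B1–B2, B2–B3, B2–B4, B4–B5, B2–B6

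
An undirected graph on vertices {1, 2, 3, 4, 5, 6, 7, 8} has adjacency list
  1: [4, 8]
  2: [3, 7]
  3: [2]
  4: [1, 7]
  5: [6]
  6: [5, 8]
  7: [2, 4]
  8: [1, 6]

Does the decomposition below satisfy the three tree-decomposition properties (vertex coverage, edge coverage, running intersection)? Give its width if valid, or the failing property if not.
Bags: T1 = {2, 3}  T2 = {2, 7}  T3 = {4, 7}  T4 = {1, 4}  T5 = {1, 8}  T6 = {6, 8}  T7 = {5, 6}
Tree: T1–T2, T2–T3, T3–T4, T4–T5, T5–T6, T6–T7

Vertex coverage: the bags together contain {1, 2, 3, 4, 5, 6, 7, 8}, the full vertex set. Edge coverage: each edge of G has both endpoints in at least one bag. Running intersection: for every vertex, the bags containing it form a connected subtree. All three properties hold, so this is a valid tree decomposition of width max|bag| − 1 = 1, and hence tw(G) ≤ 1.

Yes; width 1.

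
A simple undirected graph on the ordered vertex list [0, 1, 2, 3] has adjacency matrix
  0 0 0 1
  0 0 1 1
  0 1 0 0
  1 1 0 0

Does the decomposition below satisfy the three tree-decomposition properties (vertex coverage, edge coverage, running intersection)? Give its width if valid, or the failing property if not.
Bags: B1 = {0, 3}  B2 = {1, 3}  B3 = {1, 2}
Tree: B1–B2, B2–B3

Yes; width 1.

Checking the three conditions: (i) the bags cover all of {0, 1, 2, 3}; (ii) for each edge, some bag contains both endpoints; (iii) the bags containing any fixed vertex form a subtree. All hold, so the decomposition is valid with width 2 − 1 = 1.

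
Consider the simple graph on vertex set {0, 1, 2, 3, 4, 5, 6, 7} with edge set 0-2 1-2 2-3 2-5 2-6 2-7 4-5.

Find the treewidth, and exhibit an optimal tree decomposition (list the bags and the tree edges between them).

The largest bag has 2 vertices, giving width 1; this decomposition certifies tw(G) ≤ 1. Any graph with an edge has treewidth ≥ 1, and G has the edge 2–1. Hence tw(G) = 1 exactly.

Treewidth 1.
One optimal decomposition is:
Bags: B1 = {1, 2}  B2 = {2, 5}  B3 = {0, 2}  B4 = {4, 5}  B5 = {2, 3}  B6 = {2, 6}  B7 = {2, 7}
Tree: B1–B2, B1–B3, B2–B4, B3–B5, B3–B6, B2–B7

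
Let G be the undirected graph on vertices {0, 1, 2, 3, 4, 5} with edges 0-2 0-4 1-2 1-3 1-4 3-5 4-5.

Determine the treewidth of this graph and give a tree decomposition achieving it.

The largest bag has 3 vertices, giving width 2; this decomposition certifies tw(G) ≤ 2. Since 3–5–4–1–3 is a cycle in G, G is not acyclic. Forests are exactly the graphs of treewidth ≤ 1, so tw(G) ≥ 2. Therefore the treewidth is 2.

Treewidth 2.
One optimal decomposition is:
Bags: B1 = {1, 3, 5}  B2 = {1, 4, 5}  B3 = {1, 2, 4}  B4 = {0, 2, 4}
Tree: B1–B2, B2–B3, B3–B4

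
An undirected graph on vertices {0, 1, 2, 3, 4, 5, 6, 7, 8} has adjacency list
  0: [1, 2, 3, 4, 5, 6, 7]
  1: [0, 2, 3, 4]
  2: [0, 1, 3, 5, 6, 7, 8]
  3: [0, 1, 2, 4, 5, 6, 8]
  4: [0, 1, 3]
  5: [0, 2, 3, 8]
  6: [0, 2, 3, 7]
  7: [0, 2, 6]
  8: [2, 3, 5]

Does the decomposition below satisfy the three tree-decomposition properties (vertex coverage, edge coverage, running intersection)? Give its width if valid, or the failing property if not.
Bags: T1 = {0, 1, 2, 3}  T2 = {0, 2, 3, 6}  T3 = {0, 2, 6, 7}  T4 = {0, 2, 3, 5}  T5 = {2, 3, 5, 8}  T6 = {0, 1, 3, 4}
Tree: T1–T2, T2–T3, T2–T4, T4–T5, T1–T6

Every vertex of G appears in some bag (union = {0, 1, 2, 3, 4, 5, 6, 7, 8}); every edge is covered by a bag; and for each vertex v the set of bags containing v is connected in the bag tree. The decomposition is therefore valid. The largest bag has 4 vertices, so the width is 3.

Yes; width 3.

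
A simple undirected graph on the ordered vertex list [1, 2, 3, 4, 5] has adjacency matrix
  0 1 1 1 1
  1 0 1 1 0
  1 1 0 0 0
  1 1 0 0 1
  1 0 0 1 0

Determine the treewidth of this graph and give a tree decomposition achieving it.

Each bag holds 3 vertices, so the decomposition has width 2, which upper-bounds the treewidth. On the other hand G contains the 3-clique {1, 2, 3}. A clique must lie in a single bag of any decomposition, so no decomposition can have width below 2. Therefore the treewidth is 2.

Treewidth 2.
One optimal decomposition is:
Bags: B1 = {1, 2, 4}  B2 = {1, 2, 3}  B3 = {1, 4, 5}
Tree: B1–B2, B1–B3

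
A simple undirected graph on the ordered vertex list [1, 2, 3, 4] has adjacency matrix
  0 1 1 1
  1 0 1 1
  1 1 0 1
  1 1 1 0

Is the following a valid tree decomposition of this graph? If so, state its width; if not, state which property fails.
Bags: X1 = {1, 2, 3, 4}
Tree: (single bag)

Checking the three conditions: (i) the bags cover all of {1, 2, 3, 4}; (ii) for each edge, some bag contains both endpoints; (iii) the bags containing any fixed vertex form a subtree. All hold, so the decomposition is valid with width 4 − 1 = 3.

Yes; width 3.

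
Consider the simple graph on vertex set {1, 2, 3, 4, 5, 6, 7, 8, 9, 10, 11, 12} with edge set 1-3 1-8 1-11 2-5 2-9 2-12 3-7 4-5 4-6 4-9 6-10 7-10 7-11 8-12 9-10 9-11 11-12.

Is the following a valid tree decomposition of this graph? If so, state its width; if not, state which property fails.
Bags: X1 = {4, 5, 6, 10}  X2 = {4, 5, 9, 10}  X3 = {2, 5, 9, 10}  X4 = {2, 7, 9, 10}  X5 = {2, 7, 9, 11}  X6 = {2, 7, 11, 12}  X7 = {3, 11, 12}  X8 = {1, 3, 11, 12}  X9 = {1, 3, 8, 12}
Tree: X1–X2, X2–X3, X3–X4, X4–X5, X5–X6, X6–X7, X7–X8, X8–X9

A tree decomposition must satisfy three properties: every vertex lies in some bag; for every edge, both endpoints lie together in some bag; and for every vertex, the bags containing it form a connected subtree. Here edge (7,3) lies in no bag, so the decomposition is invalid.

No — edge (7,3) lies in no bag.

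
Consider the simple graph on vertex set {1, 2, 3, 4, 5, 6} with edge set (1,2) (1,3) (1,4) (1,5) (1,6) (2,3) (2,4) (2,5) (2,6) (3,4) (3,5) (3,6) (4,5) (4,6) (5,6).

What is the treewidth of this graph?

5

A width-5 tree decomposition is:
Bags: B1 = {1, 2, 3, 4, 5, 6}
Tree: (single bag)
A single bag containing all 6 vertices is trivially a valid decomposition of width 5. For the lower bound, the 6 vertices {1, 2, 3, 4, 5, 6} are pairwise adjacent, and any tree decomposition puts a clique entirely inside one bag — forcing width ≥ 5. Hence tw(G) = 5 exactly.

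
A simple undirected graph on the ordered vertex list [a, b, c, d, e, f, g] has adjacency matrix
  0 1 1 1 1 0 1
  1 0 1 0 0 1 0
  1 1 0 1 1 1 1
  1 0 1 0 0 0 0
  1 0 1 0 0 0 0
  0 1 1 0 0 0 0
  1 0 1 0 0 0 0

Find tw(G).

A width-2 tree decomposition is:
Bags: B1 = {a, b, c}  B2 = {a, c, d}  B3 = {a, c, g}  B4 = {a, c, e}  B5 = {b, c, f}
Tree: B1–B2, B1–B3, B2–B4, B1–B5
Each bag holds 3 vertices, so the decomposition has width 2, which upper-bounds the treewidth. For the lower bound, the 3 vertices {a, c, d} are pairwise adjacent, and any tree decomposition puts a clique entirely inside one bag — forcing width ≥ 2. The upper and lower bounds meet at 2, so that is the treewidth.

2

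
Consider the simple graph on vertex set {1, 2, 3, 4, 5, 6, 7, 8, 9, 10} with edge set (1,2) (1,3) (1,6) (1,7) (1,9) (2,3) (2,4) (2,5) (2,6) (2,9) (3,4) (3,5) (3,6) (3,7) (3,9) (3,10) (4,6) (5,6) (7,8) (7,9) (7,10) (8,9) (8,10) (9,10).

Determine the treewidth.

A width-3 tree decomposition is:
Bags: B1 = {1, 2, 3, 9}  B2 = {1, 2, 3, 6}  B3 = {1, 3, 7, 9}  B4 = {2, 3, 5, 6}  B5 = {3, 7, 9, 10}  B6 = {2, 3, 4, 6}  B7 = {7, 8, 9, 10}
Tree: B1–B2, B1–B3, B2–B4, B3–B5, B4–B6, B5–B7
The largest bag has 4 vertices, giving width 3; this decomposition certifies tw(G) ≤ 3. On the other hand G contains the 4-clique {7, 8, 9, 10}. A clique must lie in a single bag of any decomposition, so no decomposition can have width below 3. The upper and lower bounds meet at 3, so that is the treewidth.

3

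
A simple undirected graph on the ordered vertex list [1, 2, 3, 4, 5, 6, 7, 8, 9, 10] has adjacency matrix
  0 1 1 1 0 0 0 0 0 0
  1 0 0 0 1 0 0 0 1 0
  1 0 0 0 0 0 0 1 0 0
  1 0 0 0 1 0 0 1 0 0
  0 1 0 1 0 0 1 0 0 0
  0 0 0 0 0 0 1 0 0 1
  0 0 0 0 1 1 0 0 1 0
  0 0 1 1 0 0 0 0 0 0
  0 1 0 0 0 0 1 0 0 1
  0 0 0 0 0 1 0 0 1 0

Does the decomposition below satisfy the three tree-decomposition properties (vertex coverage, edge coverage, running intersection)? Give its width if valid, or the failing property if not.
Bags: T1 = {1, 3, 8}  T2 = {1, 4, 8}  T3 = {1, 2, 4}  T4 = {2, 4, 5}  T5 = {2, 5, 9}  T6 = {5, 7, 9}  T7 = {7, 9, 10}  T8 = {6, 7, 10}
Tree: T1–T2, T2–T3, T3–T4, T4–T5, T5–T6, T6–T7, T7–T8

Yes; width 2.

Checking the three conditions: (i) the bags cover all of {1, 2, 3, 4, 5, 6, 7, 8, 9, 10}; (ii) for each edge, some bag contains both endpoints; (iii) the bags containing any fixed vertex form a subtree. All hold, so the decomposition is valid with width 3 − 1 = 2.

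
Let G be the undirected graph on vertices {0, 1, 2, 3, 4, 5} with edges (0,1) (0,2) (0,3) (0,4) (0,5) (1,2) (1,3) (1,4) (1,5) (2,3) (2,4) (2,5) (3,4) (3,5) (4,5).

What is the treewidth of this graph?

5

A width-5 tree decomposition is:
Bags: B1 = {0, 1, 2, 3, 4, 5}
Tree: (single bag)
A single bag containing all 6 vertices is trivially a valid decomposition of width 5. Conversely, {0, 1, 2, 3, 4, 5} is a clique of size 6, and the vertices of any clique must share a bag in every tree decomposition; so some bag has ≥ 6 vertices and tw(G) ≥ 5. Therefore the treewidth is 5.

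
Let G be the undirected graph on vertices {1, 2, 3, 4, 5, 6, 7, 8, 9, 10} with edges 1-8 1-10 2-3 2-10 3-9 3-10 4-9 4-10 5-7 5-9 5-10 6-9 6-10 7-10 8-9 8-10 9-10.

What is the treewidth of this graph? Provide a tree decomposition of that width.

Treewidth 2.
One optimal decomposition is:
Bags: B1 = {3, 9, 10}  B2 = {8, 9, 10}  B3 = {4, 9, 10}  B4 = {5, 9, 10}  B5 = {6, 9, 10}  B6 = {2, 3, 10}  B7 = {1, 8, 10}  B8 = {5, 7, 10}
Tree: B1–B2, B1–B3, B1–B4, B3–B5, B1–B6, B2–B7, B4–B8

The largest bag has 3 vertices, giving width 2; this decomposition certifies tw(G) ≤ 2. For the lower bound, the 3 vertices {1, 8, 10} are pairwise adjacent, and any tree decomposition puts a clique entirely inside one bag — forcing width ≥ 2. The upper and lower bounds meet at 2, so that is the treewidth.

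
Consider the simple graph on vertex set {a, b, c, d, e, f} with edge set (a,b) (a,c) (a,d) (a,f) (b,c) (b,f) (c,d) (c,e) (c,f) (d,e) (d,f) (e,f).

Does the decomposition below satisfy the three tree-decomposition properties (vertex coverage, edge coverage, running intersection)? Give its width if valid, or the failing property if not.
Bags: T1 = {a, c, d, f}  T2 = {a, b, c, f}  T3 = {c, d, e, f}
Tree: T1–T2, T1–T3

Vertex coverage: the bags together contain {a, b, c, d, e, f}, the full vertex set. Edge coverage: each edge of G has both endpoints in at least one bag. Running intersection: for every vertex, the bags containing it form a connected subtree. All three properties hold, so this is a valid tree decomposition of width max|bag| − 1 = 3, and hence tw(G) ≤ 3.

Yes; width 3.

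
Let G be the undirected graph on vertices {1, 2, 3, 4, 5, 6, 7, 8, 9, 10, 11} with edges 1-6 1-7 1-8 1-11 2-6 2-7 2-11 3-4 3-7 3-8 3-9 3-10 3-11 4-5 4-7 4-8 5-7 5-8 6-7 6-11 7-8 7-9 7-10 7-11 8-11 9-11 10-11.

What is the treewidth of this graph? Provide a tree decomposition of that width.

Treewidth 3.
One optimal decomposition is:
Bags: B1 = {3, 4, 7, 8}  B2 = {3, 7, 8, 11}  B3 = {1, 7, 8, 11}  B4 = {3, 7, 9, 11}  B5 = {4, 5, 7, 8}  B6 = {3, 7, 10, 11}  B7 = {1, 6, 7, 11}  B8 = {2, 6, 7, 11}
Tree: B1–B2, B2–B3, B2–B4, B1–B5, B4–B6, B3–B7, B7–B8

The largest bag has 4 vertices, giving width 3; this decomposition certifies tw(G) ≤ 3. On the other hand G contains the 4-clique {1, 7, 8, 11}. A clique must lie in a single bag of any decomposition, so no decomposition can have width below 3. Hence tw(G) = 3 exactly.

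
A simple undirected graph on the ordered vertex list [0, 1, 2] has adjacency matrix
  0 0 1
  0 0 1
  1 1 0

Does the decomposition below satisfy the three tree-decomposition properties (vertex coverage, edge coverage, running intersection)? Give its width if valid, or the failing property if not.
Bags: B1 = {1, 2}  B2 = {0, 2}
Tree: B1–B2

Checking the three conditions: (i) the bags cover all of {0, 1, 2}; (ii) for each edge, some bag contains both endpoints; (iii) the bags containing any fixed vertex form a subtree. All hold, so the decomposition is valid with width 2 − 1 = 1.

Yes; width 1.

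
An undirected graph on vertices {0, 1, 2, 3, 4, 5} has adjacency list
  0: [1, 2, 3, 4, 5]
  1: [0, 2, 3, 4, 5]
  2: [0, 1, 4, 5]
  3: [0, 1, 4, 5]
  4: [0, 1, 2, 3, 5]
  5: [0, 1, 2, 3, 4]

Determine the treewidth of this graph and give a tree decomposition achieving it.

Each bag holds 5 vertices, so the decomposition has width 4, which upper-bounds the treewidth. Conversely, {0, 1, 2, 4, 5} is a clique of size 5, and the vertices of any clique must share a bag in every tree decomposition; so some bag has ≥ 5 vertices and tw(G) ≥ 4. Combining the bounds, tw(G) = 4.

Treewidth 4.
Bags: B1 = {0, 1, 2, 4, 5}  B2 = {0, 1, 3, 4, 5}
Tree: B1–B2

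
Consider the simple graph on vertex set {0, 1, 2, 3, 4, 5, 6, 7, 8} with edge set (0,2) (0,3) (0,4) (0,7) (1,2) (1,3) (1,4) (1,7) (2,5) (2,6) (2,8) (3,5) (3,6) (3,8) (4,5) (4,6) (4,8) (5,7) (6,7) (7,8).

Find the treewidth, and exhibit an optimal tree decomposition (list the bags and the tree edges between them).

Treewidth 4.
One optimal decomposition is:
Bags: B1 = {0, 2, 3, 4, 7}  B2 = {1, 2, 3, 4, 7}  B3 = {2, 3, 4, 5, 7}  B4 = {2, 3, 4, 7, 8}  B5 = {2, 3, 4, 6, 7}
Tree: B1–B2, B2–B3, B3–B4, B4–B5

Every bag has size at most 5, so the width is 5 − 1 = 4 and tw(G) ≤ 4. For the lower bound: the 5 vertex sets {0,2}, {1,7}, {4,5}, {3}, {8} are disjoint, each induces a connected subgraph, and every pair is joined by at least one edge of G. Contracting each set to a single vertex therefore yields K_{5} as a minor, and since treewidth is minor-monotone, tw(G) ≥ tw(K_{5}) = 4. Hence tw(G) = 4 exactly.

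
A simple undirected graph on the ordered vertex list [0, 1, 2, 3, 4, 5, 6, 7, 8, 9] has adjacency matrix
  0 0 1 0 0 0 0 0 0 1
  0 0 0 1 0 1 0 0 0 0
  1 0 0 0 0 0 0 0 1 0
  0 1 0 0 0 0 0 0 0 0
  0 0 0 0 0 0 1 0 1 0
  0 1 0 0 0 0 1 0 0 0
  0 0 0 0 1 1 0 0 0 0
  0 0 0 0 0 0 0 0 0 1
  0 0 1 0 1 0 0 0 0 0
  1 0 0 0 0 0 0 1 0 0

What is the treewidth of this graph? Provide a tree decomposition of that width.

Treewidth 1.
Bags: B1 = {7, 9}  B2 = {0, 9}  B3 = {0, 2}  B4 = {2, 8}  B5 = {4, 8}  B6 = {4, 6}  B7 = {5, 6}  B8 = {1, 5}  B9 = {1, 3}
Tree: B1–B2, B2–B3, B3–B4, B4–B5, B5–B6, B6–B7, B7–B8, B8–B9

Each bag holds 2 vertices, so the decomposition has width 1, which upper-bounds the treewidth. G has an edge, so its treewidth is at least 1. The upper and lower bounds meet at 1, so that is the treewidth.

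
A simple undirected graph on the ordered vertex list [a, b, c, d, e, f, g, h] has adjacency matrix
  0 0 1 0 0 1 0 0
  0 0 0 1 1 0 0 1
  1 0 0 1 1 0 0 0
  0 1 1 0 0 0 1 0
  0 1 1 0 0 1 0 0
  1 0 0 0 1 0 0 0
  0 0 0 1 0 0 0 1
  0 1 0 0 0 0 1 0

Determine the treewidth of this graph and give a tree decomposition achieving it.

Treewidth 2.
One optimal decomposition is:
Bags: B1 = {d, g, h}  B2 = {b, d, h}  B3 = {b, c, d}  B4 = {b, c, e}  B5 = {a, c, e}  B6 = {a, e, f}
Tree: B1–B2, B2–B3, B3–B4, B4–B5, B5–B6

Each bag holds 3 vertices, so the decomposition has width 2, which upper-bounds the treewidth. The edges g–h–b–d–g form a cycle, so G is not a tree and its treewidth is at least 2. The upper and lower bounds meet at 2, so that is the treewidth.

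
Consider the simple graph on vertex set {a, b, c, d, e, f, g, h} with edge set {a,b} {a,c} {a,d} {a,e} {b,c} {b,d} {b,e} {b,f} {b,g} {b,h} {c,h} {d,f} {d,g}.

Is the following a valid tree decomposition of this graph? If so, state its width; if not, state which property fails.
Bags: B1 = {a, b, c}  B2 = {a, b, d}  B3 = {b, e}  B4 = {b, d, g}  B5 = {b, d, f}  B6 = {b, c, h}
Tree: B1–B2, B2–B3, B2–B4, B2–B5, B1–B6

No — edge (a,e) lies in no bag.

A tree decomposition must satisfy three properties: every vertex lies in some bag; for every edge, both endpoints lie together in some bag; and for every vertex, the bags containing it form a connected subtree. Here edge (a,e) lies in no bag, so the decomposition is invalid.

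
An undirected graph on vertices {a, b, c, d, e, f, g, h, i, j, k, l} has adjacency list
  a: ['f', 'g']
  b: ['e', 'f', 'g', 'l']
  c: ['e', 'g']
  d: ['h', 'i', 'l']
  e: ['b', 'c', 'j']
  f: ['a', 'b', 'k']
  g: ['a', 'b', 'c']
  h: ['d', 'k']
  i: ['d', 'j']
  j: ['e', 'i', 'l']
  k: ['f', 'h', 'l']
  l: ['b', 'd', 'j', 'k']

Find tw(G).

A width-3 tree decomposition is:
Bags: B1 = {d, h, i, j}  B2 = {d, h, j, l}  B3 = {h, j, k, l}  B4 = {e, j, k, l}  B5 = {b, e, k, l}  B6 = {b, e, f, k}  B7 = {b, c, e, f}  B8 = {b, c, f, g}  B9 = {a, c, f, g}
Tree: B1–B2, B2–B3, B3–B4, B4–B5, B5–B6, B6–B7, B7–B8, B8–B9
Every bag has size at most 4, so the width is 4 − 1 = 3 and tw(G) ≤ 3. For the lower bound: the 4 vertex sets {d,h,i}, {j}, {l}, {b,e,f,k} are disjoint, each induces a connected subgraph, and every pair is joined by at least one edge of G. Contracting each set to a single vertex therefore yields K_{4} as a minor, and since treewidth is minor-monotone, tw(G) ≥ tw(K_{4}) = 3. Combining the bounds, tw(G) = 3.

3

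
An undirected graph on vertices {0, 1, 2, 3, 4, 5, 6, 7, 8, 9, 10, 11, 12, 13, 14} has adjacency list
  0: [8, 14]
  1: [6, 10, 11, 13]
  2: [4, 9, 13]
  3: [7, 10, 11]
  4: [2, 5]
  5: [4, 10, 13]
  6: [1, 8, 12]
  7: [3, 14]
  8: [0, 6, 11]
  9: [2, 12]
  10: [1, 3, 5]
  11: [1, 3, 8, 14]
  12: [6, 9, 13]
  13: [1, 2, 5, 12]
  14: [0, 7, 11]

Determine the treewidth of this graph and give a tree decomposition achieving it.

Every bag has size at most 4, so the width is 4 − 1 = 3 and tw(G) ≤ 3. For the lower bound: the 4 vertex sets {0,7,14}, {3}, {11}, {1,6,8,10} are disjoint, each induces a connected subgraph, and every pair is joined by at least one edge of G. Contracting each set to a single vertex therefore yields K_{4} as a minor, and since treewidth is minor-monotone, tw(G) ≥ tw(K_{4}) = 3. Combining the bounds, tw(G) = 3.

Treewidth 3.
One optimal decomposition is:
Bags: B1 = {0, 3, 7, 14}  B2 = {0, 3, 11, 14}  B3 = {0, 3, 8, 11}  B4 = {3, 8, 10, 11}  B5 = {1, 8, 10, 11}  B6 = {1, 6, 8, 10}  B7 = {1, 5, 6, 10}  B8 = {1, 5, 6, 13}  B9 = {5, 6, 12, 13}  B10 = {4, 5, 12, 13}  B11 = {2, 4, 12, 13}  B12 = {2, 4, 9, 12}
Tree: B1–B2, B2–B3, B3–B4, B4–B5, B5–B6, B6–B7, B7–B8, B8–B9, B9–B10, B10–B11, B11–B12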